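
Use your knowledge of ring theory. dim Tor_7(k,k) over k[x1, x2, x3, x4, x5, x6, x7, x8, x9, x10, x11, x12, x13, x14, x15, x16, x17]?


Koszul: C(n,i)=C(17,7)=19448


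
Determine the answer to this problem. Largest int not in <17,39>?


gcd(17,39)=1 => F=ab-a-b=17*39-17-39=663-56=607


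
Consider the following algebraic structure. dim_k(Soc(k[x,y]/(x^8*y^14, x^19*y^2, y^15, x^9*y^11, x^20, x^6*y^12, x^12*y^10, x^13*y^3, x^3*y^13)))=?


Socle = ann(m) = span of standard monomials u with x*u, y*u in I (staircase corners).
Redundant generators: x^8*y^14
Minimal generators: x^20, x^19*y^2, x^13*y^3, x^12*y^10, x^9*y^11, x^6*y^12, x^3*y^13, y^15
Corners: x^2y^14, x^5y^12, x^8y^11, x^11y^10, x^12y^9, x^18y^2, x^19y
Socle dim=7


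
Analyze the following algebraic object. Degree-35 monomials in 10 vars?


C(d+n-1,n-1)=C(44,9)=708930508


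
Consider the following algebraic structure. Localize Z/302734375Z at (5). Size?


5-primary part: 302734375=5^10*31
Size=5^10=9765625


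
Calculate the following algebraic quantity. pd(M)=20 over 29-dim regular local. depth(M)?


pd+depth=depth(R)=29
depth=29-20=9


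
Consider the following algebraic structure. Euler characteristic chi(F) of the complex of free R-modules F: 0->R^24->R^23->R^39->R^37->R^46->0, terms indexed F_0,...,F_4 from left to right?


chi = sum (-1)^i * rank:
(-1)^0*24=24
(-1)^1*23=-23
(-1)^2*39=39
(-1)^3*37=-37
(-1)^4*46=46
chi=49


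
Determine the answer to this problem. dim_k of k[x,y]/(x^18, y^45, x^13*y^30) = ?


k[x,y]/I, I = (x^18, y^45, x^13*y^30)
Rect: 18x45=810. Corner: (18-13)x(45-30)=75.
dim = 810-75 = 735


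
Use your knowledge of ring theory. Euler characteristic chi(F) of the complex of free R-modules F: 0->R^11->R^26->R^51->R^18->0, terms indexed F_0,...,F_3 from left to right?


chi = sum (-1)^i * rank:
(-1)^0*11=11
(-1)^1*26=-26
(-1)^2*51=51
(-1)^3*18=-18
chi=18


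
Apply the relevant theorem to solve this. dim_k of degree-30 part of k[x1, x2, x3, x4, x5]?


C(d+n-1,n-1)=C(34,4)=46376


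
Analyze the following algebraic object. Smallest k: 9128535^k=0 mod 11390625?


9128535^k mod 11390625:
k=1: 9128535
k=2: 6527475
k=3: 10999125
k=4: 9922500
k=5: 3037500
k=6: 0
First zero at k = 6


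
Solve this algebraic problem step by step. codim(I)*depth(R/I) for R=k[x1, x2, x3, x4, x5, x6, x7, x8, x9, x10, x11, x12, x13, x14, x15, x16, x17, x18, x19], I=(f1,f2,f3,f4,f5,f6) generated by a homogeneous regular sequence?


codim=6, depth=dim(R/I)=19-6=13
Product=6*13=78


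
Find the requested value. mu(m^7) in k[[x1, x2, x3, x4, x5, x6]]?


C(n+d-1,d)=C(12,7)=792


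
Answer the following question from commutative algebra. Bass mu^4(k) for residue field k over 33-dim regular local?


C(n,i)=C(33,4)=40920


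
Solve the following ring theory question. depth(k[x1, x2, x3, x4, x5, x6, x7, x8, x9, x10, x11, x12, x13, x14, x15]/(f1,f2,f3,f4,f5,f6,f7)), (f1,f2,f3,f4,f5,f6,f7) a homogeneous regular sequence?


depth(R)=15
depth(R/I)=15-7=8


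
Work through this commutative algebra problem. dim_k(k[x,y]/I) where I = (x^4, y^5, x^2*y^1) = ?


k[x,y]/I, I = (x^4, y^5, x^2*y^1)
Rect: 4x5=20. Corner: (4-2)x(5-1)=8.
dim = 20-8 = 12


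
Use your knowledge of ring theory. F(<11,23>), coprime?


gcd(11,23)=1 => F=ab-a-b=11*23-11-23=253-34=219


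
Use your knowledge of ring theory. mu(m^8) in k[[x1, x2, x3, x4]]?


C(n+d-1,d)=C(11,8)=165


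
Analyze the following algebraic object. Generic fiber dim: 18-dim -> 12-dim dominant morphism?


dim(fiber)=dim(X)-dim(Y)=18-12=6


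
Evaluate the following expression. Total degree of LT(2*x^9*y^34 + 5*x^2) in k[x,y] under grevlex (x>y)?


LT: 2*x^9*y^34
deg_x=9, deg_y=34
Total=9+34=43


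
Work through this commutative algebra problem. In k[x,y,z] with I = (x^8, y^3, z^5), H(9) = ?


Need i<8, j<3, k<5 with i+j+k=9.
For each i, j ranges over max(0,9-i-4)..min(2,9-i):
  i=0: j in [5,2] -> 0
  i=1: j in [4,2] -> 0
  i=2: j in [3,2] -> 0
  i=3: j in [2,2] -> 1
  i=4: j in [1,2] -> 2
  i=5: j in [0,2] -> 3
  i=6: j in [0,2] -> 3
  i=7: j in [0,2] -> 3
H(9) = 0+0+0+1+2+3+3+3 = 12


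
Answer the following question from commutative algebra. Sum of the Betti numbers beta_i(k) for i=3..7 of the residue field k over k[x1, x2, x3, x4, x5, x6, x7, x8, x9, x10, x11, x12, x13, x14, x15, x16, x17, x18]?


Koszul resolution: beta_i(k)=C(n,i), n=18
C(18,3)=816, C(18,4)=3060, C(18,5)=8568, C(18,6)=18564, C(18,7)=31824
Sum=62832


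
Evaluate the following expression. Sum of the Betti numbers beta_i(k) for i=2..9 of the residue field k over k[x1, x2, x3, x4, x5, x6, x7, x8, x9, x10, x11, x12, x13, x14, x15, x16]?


Koszul resolution: beta_i(k)=C(n,i), n=16
C(16,2)=120, C(16,3)=560, C(16,4)=1820, C(16,5)=4368, C(16,6)=8008, C(16,7)=11440, C(16,8)=12870, C(16,9)=11440
Sum=50626


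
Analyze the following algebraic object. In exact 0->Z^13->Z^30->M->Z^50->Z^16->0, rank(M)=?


Alt sum=0:
(-1)^0*13 + (-1)^1*30 + (-1)^2*? + (-1)^3*50 + (-1)^4*16=0
rank(M)=51


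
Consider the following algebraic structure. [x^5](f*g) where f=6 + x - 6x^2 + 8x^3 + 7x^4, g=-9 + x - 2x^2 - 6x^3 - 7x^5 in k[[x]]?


[x^5] = sum a_i*b_j, i+j=5
  6*-7=-42
  -6*-6=36
  8*-2=-16
  7*1=7
Sum=-15


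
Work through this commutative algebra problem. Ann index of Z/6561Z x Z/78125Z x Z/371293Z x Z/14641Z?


Exponent = lcm of the cyclic orders; pairwise coprime => product.
3^8*5^7*13^5*11^4=6561*78125*371293*14641=2786426362038515625


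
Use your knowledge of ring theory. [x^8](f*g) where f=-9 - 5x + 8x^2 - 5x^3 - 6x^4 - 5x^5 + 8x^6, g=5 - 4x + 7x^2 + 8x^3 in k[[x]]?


[x^8] = sum a_i*b_j, i+j=8
  -5*8=-40
  8*7=56
Sum=16


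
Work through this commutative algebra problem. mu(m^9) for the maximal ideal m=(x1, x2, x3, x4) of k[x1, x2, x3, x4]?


Graded Nakayama: mu(m^d) = dim_k (m^d/m^(d+1)) = #degree-9 monomials in 4 vars
C(n+d-1,d)=C(12,9)=220


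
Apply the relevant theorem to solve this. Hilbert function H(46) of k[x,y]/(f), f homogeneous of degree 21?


H(t)=d for t>=d-1.
d=21, t=46
H(46)=21


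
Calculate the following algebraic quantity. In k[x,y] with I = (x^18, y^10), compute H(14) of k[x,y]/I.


k[x,y], I = (x^18, y^10), d = 14
Need i < 18 and d-i < 10.
Range: 5 <= i <= 14.
H(14) = 10


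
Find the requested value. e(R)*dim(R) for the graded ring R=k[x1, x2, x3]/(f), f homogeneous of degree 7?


e(R)=deg(f)=7, dim(R)=3-1=2
e*dim=7*2=14


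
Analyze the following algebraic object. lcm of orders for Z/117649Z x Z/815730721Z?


Exponent = lcm of the cyclic orders; pairwise coprime => product.
7^6*13^8=117649*815730721=95969903594929


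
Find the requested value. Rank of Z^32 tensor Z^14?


rank(M(x)N) = rank(M)*rank(N)
32*14 = 448


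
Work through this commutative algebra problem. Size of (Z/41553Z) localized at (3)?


3-primary part: 41553=3^7*19
Size=3^7=2187


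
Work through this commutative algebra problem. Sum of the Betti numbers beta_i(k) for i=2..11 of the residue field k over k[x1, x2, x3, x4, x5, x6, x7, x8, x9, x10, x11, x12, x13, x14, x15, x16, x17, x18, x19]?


Koszul resolution: beta_i(k)=C(n,i), n=19
C(19,2)=171, C(19,3)=969, C(19,4)=3876, C(19,5)=11628, C(19,6)=27132, C(19,7)=50388, C(19,8)=75582, C(19,9)=92378, C(19,10)=92378, C(19,11)=75582
Sum=430084


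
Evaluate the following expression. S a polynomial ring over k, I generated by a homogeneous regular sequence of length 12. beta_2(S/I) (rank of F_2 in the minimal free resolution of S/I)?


Regular sequence => Koszul complex is the minimal free resolution.
Syz_1 minimally generated by Koszul relations f_i*e_j - f_j*e_i (i<j): mu(Syz_1) = beta_2 = C(m,2) = m(m-1)/2
m=12
12*11/2 = 66


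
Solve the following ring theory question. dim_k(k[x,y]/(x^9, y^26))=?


Basis: x^i*y^j, i<9, j<26
9*26=234


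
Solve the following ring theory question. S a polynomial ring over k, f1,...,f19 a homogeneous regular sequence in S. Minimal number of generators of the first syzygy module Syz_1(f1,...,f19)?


Regular sequence => Koszul complex is the minimal free resolution.
Syz_1 minimally generated by Koszul relations f_i*e_j - f_j*e_i (i<j): mu(Syz_1) = beta_2 = C(m,2) = m(m-1)/2
m=19
19*18/2 = 171


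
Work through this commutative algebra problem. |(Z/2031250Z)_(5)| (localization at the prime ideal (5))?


5-primary part: 2031250=5^7*26
Size=5^7=78125


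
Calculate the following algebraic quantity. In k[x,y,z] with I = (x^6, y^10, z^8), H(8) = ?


Need i<6, j<10, k<8 with i+j+k=8.
For each i, j ranges over max(0,8-i-7)..min(9,8-i):
  i=0: j in [1,8] -> 8
  i=1: j in [0,7] -> 8
  i=2: j in [0,6] -> 7
  i=3: j in [0,5] -> 6
  i=4: j in [0,4] -> 5
  i=5: j in [0,3] -> 4
H(8) = 8+8+7+6+5+4 = 38


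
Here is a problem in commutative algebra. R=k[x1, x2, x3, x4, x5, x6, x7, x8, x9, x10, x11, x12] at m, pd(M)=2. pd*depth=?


pd+depth=12
depth=12-2=10
pd*depth=2*10=20


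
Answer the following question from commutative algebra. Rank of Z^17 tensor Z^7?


rank(M(x)N) = rank(M)*rank(N)
17*7 = 119


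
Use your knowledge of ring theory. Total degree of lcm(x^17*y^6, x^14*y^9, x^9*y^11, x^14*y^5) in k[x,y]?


lcm = componentwise max:
x: max(17,14,9,14)=17
y: max(6,9,11,5)=11
Total=17+11=28


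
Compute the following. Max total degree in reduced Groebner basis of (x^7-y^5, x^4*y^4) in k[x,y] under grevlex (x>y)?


LT(f1)=x^7, LT(f2)=x^4y^4, lcm=x^7y^4
S(f1,f2) = y^4*f1 - x^3*f2 = -y^9
Reduced GB = {f1, f2, y^9}; degrees 7, 8, 9
Max = 9


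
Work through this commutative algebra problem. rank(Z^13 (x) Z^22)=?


rank(M(x)N) = rank(M)*rank(N)
13*22 = 286


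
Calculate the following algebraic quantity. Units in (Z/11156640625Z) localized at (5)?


Local ring = Z/390625Z.
phi(390625) = 5^7*(5-1) = 312500


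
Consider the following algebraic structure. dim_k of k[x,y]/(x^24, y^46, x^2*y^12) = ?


k[x,y]/I, I = (x^24, y^46, x^2*y^12)
Rect: 24x46=1104. Corner: (24-2)x(46-12)=748.
dim = 1104-748 = 356


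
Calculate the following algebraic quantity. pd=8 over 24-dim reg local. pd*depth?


pd+depth=24
depth=24-8=16
pd*depth=8*16=128


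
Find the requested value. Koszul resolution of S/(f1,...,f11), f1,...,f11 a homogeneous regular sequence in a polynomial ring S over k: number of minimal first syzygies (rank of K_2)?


Regular sequence => Koszul complex is the minimal free resolution.
Syz_1 minimally generated by Koszul relations f_i*e_j - f_j*e_i (i<j): mu(Syz_1) = beta_2 = C(m,2) = m(m-1)/2
m=11
11*10/2 = 55


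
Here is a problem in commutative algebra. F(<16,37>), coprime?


gcd(16,37)=1 => F=ab-a-b=16*37-16-37=592-53=539


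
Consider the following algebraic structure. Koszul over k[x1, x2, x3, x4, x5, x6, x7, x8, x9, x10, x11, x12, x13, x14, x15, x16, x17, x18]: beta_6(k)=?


C(n,i)=C(18,6)=18564


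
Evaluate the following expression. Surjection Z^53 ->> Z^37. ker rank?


rank(ker) = 53-37 = 16


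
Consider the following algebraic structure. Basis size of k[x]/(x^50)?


Basis: 1,x,...,x^49
dim=50


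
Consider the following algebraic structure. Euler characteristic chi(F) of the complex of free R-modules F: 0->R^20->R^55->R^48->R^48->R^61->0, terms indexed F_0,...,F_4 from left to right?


chi = sum (-1)^i * rank:
(-1)^0*20=20
(-1)^1*55=-55
(-1)^2*48=48
(-1)^3*48=-48
(-1)^4*61=61
chi=26


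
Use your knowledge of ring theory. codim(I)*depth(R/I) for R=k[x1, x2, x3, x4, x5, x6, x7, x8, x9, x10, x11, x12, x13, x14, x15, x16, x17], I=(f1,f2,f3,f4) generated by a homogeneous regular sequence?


codim=4, depth=dim(R/I)=17-4=13
Product=4*13=52


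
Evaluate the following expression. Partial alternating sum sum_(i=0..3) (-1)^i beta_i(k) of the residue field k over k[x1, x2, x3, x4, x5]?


Koszul resolution: beta_i(k)=C(n,i), n=5
sum_(i=0..p) (-1)^i C(n,i) = (-1)^p C(n-1,p)
(-1)^3*C(4,3) = (-1)^3*4 = -4


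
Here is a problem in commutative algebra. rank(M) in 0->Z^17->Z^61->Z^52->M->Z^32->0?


Alt sum=0:
(-1)^0*17 + (-1)^1*61 + (-1)^2*52 + (-1)^3*? + (-1)^4*32=0
rank(M)=40


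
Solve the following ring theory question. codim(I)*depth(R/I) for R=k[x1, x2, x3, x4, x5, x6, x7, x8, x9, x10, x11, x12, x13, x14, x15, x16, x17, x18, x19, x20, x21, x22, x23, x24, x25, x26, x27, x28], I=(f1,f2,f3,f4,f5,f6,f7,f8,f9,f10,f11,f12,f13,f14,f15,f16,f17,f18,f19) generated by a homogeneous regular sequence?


codim=19, depth=dim(R/I)=28-19=9
Product=19*9=171


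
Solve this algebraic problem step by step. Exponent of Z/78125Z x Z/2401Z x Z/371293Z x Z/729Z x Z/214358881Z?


Exponent = lcm of the cyclic orders; pairwise coprime => product.
5^7*7^4*13^5*3^6*11^8=78125*2401*371293*729*214358881=10883484460913420371640625


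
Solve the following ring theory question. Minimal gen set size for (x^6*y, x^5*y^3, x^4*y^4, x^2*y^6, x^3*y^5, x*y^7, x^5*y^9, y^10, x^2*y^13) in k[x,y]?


Remove redundant (divisible by others).
x^5*y^9 redundant.
x^2*y^13 redundant.
Min: x^6*y, x^5*y^3, x^4*y^4, x^3*y^5, x^2*y^6, x*y^7, y^10
Count=7


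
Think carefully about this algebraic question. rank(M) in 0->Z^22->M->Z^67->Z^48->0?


Alt sum=0:
(-1)^0*22 + (-1)^1*? + (-1)^2*67 + (-1)^3*48=0
rank(M)=41


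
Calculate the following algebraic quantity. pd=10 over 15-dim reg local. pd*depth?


pd+depth=15
depth=15-10=5
pd*depth=10*5=50


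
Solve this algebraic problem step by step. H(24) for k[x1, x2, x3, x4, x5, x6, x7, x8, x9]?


C(d+n-1,n-1)=C(32,8)=10518300


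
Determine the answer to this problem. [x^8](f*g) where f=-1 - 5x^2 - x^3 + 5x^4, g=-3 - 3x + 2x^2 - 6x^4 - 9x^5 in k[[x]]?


[x^8] = sum a_i*b_j, i+j=8
  -1*-9=9
  5*-6=-30
Sum=-21


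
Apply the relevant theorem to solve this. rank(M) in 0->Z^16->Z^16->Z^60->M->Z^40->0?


Alt sum=0:
(-1)^0*16 + (-1)^1*16 + (-1)^2*60 + (-1)^3*? + (-1)^4*40=0
rank(M)=100


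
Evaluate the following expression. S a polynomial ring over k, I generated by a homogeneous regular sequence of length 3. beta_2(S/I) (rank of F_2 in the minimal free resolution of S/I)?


Regular sequence => Koszul complex is the minimal free resolution.
Syz_1 minimally generated by Koszul relations f_i*e_j - f_j*e_i (i<j): mu(Syz_1) = beta_2 = C(m,2) = m(m-1)/2
m=3
3*2/2 = 3


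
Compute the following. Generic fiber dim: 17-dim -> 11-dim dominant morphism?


dim(fiber)=dim(X)-dim(Y)=17-11=6


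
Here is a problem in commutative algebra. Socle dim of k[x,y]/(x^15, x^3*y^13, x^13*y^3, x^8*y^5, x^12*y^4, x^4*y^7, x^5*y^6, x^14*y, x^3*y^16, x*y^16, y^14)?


Socle = ann(m) = span of standard monomials u with x*u, y*u in I (staircase corners).
Redundant generators: x^3*y^16, x*y^16
Minimal generators: x^15, x^14*y, x^13*y^3, x^12*y^4, x^8*y^5, x^5*y^6, x^4*y^7, x^3*y^13, y^14
Corners: x^2y^13, x^3y^12, x^4y^6, x^7y^5, x^11y^4, x^12y^3, x^13y^2, x^14
Socle dim=8


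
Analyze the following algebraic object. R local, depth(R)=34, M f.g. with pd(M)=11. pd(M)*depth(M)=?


pd+depth=34
depth=34-11=23
pd*depth=11*23=253


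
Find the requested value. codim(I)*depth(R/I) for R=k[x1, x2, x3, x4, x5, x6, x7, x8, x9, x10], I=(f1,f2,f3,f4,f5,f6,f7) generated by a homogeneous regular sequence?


codim=7, depth=dim(R/I)=10-7=3
Product=7*3=21


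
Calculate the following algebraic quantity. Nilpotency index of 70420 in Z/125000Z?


70420^k mod 125000:
k=1: 70420
k=2: 101400
k=3: 88000
k=4: 85000
k=5: 75000
k=6: 0
First zero at k = 6


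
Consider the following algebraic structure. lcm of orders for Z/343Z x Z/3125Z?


Exponent = lcm of the cyclic orders; pairwise coprime => product.
7^3*5^5=343*3125=1071875


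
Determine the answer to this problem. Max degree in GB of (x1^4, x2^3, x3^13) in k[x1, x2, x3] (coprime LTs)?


Pure powers, coprime LTs => already GB.
Degrees: 4, 3, 13
Max=13


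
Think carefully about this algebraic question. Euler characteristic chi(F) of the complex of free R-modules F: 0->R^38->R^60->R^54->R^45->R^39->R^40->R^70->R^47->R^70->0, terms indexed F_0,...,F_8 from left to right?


chi = sum (-1)^i * rank:
(-1)^0*38=38
(-1)^1*60=-60
(-1)^2*54=54
(-1)^3*45=-45
(-1)^4*39=39
(-1)^5*40=-40
(-1)^6*70=70
(-1)^7*47=-47
(-1)^8*70=70
chi=79


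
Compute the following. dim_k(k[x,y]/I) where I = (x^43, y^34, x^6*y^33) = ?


k[x,y]/I, I = (x^43, y^34, x^6*y^33)
Rect: 43x34=1462. Corner: (43-6)x(34-33)=37.
dim = 1462-37 = 1425


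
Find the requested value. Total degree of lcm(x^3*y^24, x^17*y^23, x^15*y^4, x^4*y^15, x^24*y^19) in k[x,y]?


lcm = componentwise max:
x: max(3,17,15,4,24)=24
y: max(24,23,4,15,19)=24
Total=24+24=48


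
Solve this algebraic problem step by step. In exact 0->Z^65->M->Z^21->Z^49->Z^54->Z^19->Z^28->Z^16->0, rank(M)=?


Alt sum=0:
(-1)^0*65 + (-1)^1*? + (-1)^2*21 + (-1)^3*49 + (-1)^4*54 + (-1)^5*19 + (-1)^6*28 + (-1)^7*16=0
rank(M)=84


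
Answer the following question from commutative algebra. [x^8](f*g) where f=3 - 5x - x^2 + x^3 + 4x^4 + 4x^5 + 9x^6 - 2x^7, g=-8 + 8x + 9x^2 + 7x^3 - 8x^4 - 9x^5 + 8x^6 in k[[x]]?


[x^8] = sum a_i*b_j, i+j=8
  -1*8=-8
  1*-9=-9
  4*-8=-32
  4*7=28
  9*9=81
  -2*8=-16
Sum=44


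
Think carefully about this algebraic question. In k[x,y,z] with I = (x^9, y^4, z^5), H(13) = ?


Need i<9, j<4, k<5 with i+j+k=13.
For each i, j ranges over max(0,13-i-4)..min(3,13-i):
  i=0: j in [9,3] -> 0
  i=1: j in [8,3] -> 0
  i=2: j in [7,3] -> 0
  i=3: j in [6,3] -> 0
  i=4: j in [5,3] -> 0
  i=5: j in [4,3] -> 0
  i=6: j in [3,3] -> 1
  i=7: j in [2,3] -> 2
  i=8: j in [1,3] -> 3
H(13) = 0+0+0+0+0+0+1+2+3 = 6


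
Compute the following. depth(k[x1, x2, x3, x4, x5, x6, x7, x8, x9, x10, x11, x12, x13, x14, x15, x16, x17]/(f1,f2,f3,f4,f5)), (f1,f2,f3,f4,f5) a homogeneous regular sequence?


depth(R)=17
depth(R/I)=17-5=12


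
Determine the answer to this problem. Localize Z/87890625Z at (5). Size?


5-primary part: 87890625=5^10*9
Size=5^10=9765625


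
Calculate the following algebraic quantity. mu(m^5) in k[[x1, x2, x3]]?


C(n+d-1,d)=C(7,5)=21


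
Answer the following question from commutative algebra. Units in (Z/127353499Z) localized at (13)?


Local ring = Z/371293Z.
phi(371293) = 13^4*(13-1) = 342732


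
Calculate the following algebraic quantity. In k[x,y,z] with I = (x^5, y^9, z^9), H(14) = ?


Need i<5, j<9, k<9 with i+j+k=14.
For each i, j ranges over max(0,14-i-8)..min(8,14-i):
  i=0: j in [6,8] -> 3
  i=1: j in [5,8] -> 4
  i=2: j in [4,8] -> 5
  i=3: j in [3,8] -> 6
  i=4: j in [2,8] -> 7
H(14) = 3+4+5+6+7 = 25


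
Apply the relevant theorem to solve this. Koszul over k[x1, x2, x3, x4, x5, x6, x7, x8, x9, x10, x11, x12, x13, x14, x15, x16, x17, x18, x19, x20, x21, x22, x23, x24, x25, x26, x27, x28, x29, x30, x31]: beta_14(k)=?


C(n,i)=C(31,14)=265182525


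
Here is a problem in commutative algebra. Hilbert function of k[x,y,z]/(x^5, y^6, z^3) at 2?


Need i<5, j<6, k<3 with i+j+k=2.
For each i, j ranges over max(0,2-i-2)..min(5,2-i):
  i=0: j in [0,2] -> 3
  i=1: j in [0,1] -> 2
  i=2: j in [0,0] -> 1
H(2) = 3+2+1 = 6


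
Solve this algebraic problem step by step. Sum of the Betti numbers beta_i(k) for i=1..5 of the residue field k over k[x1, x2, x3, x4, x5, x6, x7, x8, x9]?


Koszul resolution: beta_i(k)=C(n,i), n=9
C(9,1)=9, C(9,2)=36, C(9,3)=84, C(9,4)=126, C(9,5)=126
Sum=381


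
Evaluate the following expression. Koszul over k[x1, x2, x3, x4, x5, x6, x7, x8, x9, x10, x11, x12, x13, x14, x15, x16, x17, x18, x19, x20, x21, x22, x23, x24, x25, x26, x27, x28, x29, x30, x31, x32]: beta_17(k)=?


C(n,i)=C(32,17)=565722720


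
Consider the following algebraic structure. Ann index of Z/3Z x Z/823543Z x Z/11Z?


Exponent = lcm of the cyclic orders; pairwise coprime => product.
3^1*7^7*11^1=3*823543*11=27176919


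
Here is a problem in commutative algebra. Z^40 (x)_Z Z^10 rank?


rank(M(x)N) = rank(M)*rank(N)
40*10 = 400


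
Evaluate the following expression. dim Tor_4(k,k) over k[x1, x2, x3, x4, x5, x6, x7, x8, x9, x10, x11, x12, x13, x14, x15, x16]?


Koszul: C(n,i)=C(16,4)=1820


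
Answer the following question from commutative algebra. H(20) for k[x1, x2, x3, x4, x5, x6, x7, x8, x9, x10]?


C(d+n-1,n-1)=C(29,9)=10015005


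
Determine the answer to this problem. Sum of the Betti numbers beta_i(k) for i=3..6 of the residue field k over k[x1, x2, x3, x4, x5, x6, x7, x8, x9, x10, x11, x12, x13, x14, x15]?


Koszul resolution: beta_i(k)=C(n,i), n=15
C(15,3)=455, C(15,4)=1365, C(15,5)=3003, C(15,6)=5005
Sum=9828


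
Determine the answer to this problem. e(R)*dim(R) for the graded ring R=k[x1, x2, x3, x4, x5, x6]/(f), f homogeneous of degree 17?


e(R)=deg(f)=17, dim(R)=6-1=5
e*dim=17*5=85


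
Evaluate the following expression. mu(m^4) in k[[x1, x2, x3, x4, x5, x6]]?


C(n+d-1,d)=C(9,4)=126


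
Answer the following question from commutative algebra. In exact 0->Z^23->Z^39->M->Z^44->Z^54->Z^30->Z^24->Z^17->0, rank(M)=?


Alt sum=0:
(-1)^0*23 + (-1)^1*39 + (-1)^2*? + (-1)^3*44 + (-1)^4*54 + (-1)^5*30 + (-1)^6*24 + (-1)^7*17=0
rank(M)=29


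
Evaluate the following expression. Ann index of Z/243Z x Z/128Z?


Exponent = lcm of the cyclic orders; pairwise coprime => product.
3^5*2^7=243*128=31104


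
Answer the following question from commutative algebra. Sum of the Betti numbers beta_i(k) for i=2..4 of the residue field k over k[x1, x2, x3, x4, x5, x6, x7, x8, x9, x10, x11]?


Koszul resolution: beta_i(k)=C(n,i), n=11
C(11,2)=55, C(11,3)=165, C(11,4)=330
Sum=550


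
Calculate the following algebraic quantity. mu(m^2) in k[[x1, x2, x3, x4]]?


C(n+d-1,d)=C(5,2)=10


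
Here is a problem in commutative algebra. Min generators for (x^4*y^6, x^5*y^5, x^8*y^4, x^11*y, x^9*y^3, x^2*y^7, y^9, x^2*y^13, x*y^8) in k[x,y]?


Remove redundant (divisible by others).
x^2*y^13 redundant.
Min: x^11*y, x^9*y^3, x^8*y^4, x^5*y^5, x^4*y^6, x^2*y^7, x*y^8, y^9
Count=8


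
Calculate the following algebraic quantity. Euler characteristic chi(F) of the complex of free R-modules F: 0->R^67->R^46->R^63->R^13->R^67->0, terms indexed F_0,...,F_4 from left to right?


chi = sum (-1)^i * rank:
(-1)^0*67=67
(-1)^1*46=-46
(-1)^2*63=63
(-1)^3*13=-13
(-1)^4*67=67
chi=138


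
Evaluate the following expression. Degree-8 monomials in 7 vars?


C(d+n-1,n-1)=C(14,6)=3003


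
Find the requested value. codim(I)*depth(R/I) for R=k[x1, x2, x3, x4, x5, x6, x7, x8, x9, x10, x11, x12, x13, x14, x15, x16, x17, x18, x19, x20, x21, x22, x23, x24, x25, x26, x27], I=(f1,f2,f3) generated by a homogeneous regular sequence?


codim=3, depth=dim(R/I)=27-3=24
Product=3*24=72


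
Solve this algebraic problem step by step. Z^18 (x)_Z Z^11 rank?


rank(M(x)N) = rank(M)*rank(N)
18*11 = 198


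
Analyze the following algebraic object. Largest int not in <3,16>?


gcd(3,16)=1 => F=ab-a-b=3*16-3-16=48-19=29


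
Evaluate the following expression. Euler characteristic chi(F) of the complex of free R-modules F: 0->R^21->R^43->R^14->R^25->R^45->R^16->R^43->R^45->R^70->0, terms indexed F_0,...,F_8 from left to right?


chi = sum (-1)^i * rank:
(-1)^0*21=21
(-1)^1*43=-43
(-1)^2*14=14
(-1)^3*25=-25
(-1)^4*45=45
(-1)^5*16=-16
(-1)^6*43=43
(-1)^7*45=-45
(-1)^8*70=70
chi=64


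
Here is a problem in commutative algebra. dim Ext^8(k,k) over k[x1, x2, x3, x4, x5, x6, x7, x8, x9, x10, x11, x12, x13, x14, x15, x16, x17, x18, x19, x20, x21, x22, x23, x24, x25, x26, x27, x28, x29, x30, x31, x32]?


C(n,i)=C(32,8)=10518300


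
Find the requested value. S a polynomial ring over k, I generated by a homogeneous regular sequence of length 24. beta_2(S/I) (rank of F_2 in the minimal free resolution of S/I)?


Regular sequence => Koszul complex is the minimal free resolution.
Syz_1 minimally generated by Koszul relations f_i*e_j - f_j*e_i (i<j): mu(Syz_1) = beta_2 = C(m,2) = m(m-1)/2
m=24
24*23/2 = 276


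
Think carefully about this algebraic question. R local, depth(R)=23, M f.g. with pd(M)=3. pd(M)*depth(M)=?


pd+depth=23
depth=23-3=20
pd*depth=3*20=60


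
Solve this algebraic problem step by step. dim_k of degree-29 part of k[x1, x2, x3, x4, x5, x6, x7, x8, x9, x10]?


C(d+n-1,n-1)=C(38,9)=163011640


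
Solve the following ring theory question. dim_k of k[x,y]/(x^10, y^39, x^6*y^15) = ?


k[x,y]/I, I = (x^10, y^39, x^6*y^15)
Rect: 10x39=390. Corner: (10-6)x(39-15)=96.
dim = 390-96 = 294


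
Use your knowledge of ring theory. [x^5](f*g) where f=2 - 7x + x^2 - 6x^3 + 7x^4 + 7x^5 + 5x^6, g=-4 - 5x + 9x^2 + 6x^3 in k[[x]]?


[x^5] = sum a_i*b_j, i+j=5
  1*6=6
  -6*9=-54
  7*-5=-35
  7*-4=-28
Sum=-111


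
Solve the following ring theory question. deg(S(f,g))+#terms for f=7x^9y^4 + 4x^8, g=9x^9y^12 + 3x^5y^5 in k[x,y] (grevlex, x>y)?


LT(f)=7x^9y^4, LT(g)=9x^9y^12
lcm(LM)=x^9y^12
S(f,g) (scaled by 63 to clear denominators) = 9y^8*f - 7*g = 36x^8y^8 - 21x^5y^5
2 terms, deg 16.
16+2=18


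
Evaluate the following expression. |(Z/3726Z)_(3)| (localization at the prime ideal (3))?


3-primary part: 3726=3^4*46
Size=3^4=81


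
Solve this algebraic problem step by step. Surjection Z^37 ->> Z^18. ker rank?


rank(ker) = 37-18 = 19


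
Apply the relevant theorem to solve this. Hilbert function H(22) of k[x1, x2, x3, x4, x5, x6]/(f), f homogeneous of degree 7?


C(27,5)-C(20,5)=80730-15504=65226


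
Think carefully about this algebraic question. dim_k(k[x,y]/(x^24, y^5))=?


Basis: x^i*y^j, i<24, j<5
24*5=120


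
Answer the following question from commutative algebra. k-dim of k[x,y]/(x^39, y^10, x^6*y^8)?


k[x,y]/I, I = (x^39, y^10, x^6*y^8)
Rect: 39x10=390. Corner: (39-6)x(10-8)=66.
dim = 390-66 = 324


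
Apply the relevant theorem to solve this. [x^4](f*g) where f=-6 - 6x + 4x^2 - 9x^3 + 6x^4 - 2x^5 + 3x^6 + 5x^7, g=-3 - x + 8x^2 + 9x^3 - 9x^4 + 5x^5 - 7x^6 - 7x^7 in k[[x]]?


[x^4] = sum a_i*b_j, i+j=4
  -6*-9=54
  -6*9=-54
  4*8=32
  -9*-1=9
  6*-3=-18
Sum=23


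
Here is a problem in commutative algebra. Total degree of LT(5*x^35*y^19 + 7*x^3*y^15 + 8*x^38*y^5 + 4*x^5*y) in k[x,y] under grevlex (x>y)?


LT: 5*x^35*y^19
deg_x=35, deg_y=19
Total=35+19=54


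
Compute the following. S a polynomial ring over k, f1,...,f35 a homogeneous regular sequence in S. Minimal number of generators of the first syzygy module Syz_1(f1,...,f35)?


Regular sequence => Koszul complex is the minimal free resolution.
Syz_1 minimally generated by Koszul relations f_i*e_j - f_j*e_i (i<j): mu(Syz_1) = beta_2 = C(m,2) = m(m-1)/2
m=35
35*34/2 = 595


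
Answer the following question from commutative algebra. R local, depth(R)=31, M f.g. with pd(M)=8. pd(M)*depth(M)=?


pd+depth=31
depth=31-8=23
pd*depth=8*23=184


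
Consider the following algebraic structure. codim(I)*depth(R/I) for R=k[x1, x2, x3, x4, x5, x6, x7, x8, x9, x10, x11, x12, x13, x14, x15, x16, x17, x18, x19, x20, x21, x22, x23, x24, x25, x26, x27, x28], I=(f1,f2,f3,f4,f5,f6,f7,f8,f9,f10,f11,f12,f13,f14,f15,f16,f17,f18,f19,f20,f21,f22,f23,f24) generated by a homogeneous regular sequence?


codim=24, depth=dim(R/I)=28-24=4
Product=24*4=96


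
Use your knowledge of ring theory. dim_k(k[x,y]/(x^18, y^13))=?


Basis: x^i*y^j, i<18, j<13
18*13=234


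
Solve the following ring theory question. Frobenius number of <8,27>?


gcd(8,27)=1 => F=ab-a-b=8*27-8-27=216-35=181


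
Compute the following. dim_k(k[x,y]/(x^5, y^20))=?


Basis: x^i*y^j, i<5, j<20
5*20=100


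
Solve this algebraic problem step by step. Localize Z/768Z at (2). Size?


2-primary part: 768=2^8*3
Size=2^8=256


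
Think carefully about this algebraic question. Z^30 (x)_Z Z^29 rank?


rank(M(x)N) = rank(M)*rank(N)
30*29 = 870


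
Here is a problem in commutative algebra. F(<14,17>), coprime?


gcd(14,17)=1 => F=ab-a-b=14*17-14-17=238-31=207


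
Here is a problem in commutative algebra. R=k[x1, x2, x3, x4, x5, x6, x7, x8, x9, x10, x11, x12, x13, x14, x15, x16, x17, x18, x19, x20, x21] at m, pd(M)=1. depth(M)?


pd+depth=depth(R)=21
depth=21-1=20


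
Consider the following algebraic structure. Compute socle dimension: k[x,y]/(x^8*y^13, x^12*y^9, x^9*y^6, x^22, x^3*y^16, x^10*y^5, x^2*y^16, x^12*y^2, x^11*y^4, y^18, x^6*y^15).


Socle = ann(m) = span of standard monomials u with x*u, y*u in I (staircase corners).
Redundant generators: x^3*y^16, x^12*y^9
Minimal generators: x^22, x^12*y^2, x^11*y^4, x^10*y^5, x^9*y^6, x^8*y^13, x^6*y^15, x^2*y^16, y^18
Corners: xy^17, x^5y^15, x^7y^14, x^8y^12, x^9y^5, x^10y^4, x^11y^3, x^21y
Socle dim=8


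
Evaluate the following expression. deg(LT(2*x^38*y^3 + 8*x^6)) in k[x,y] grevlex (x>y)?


LT: 2*x^38*y^3
deg_x=38, deg_y=3
Total=38+3=41


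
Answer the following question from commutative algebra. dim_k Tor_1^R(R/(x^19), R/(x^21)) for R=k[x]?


Tor_1(R/I,R/J)=(I cap J)/IJ=(x^21)/(x^40)
dim=40-21=min(19,21)=19


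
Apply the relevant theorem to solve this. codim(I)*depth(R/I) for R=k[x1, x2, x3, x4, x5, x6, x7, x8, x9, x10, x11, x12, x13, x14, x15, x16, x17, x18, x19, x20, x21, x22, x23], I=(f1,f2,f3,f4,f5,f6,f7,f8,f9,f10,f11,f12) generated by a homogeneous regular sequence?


codim=12, depth=dim(R/I)=23-12=11
Product=12*11=132


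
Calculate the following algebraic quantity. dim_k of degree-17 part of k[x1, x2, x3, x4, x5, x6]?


C(d+n-1,n-1)=C(22,5)=26334


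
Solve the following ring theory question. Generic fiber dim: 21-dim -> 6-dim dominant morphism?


dim(fiber)=dim(X)-dim(Y)=21-6=15


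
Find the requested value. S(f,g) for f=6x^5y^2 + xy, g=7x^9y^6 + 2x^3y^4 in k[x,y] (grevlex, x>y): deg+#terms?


LT(f)=6x^5y^2, LT(g)=7x^9y^6
lcm(LM)=x^9y^6
S(f,g) (scaled by 42 to clear denominators) = 7x^4y^4*f - 6*g = 7x^5y^5 - 12x^3y^4
2 terms, deg 10.
10+2=12


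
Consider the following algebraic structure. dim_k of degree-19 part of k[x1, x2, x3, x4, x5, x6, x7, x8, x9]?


C(d+n-1,n-1)=C(27,8)=2220075


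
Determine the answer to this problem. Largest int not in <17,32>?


gcd(17,32)=1 => F=ab-a-b=17*32-17-32=544-49=495


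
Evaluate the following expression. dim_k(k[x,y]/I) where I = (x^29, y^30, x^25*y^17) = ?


k[x,y]/I, I = (x^29, y^30, x^25*y^17)
Rect: 29x30=870. Corner: (29-25)x(30-17)=52.
dim = 870-52 = 818


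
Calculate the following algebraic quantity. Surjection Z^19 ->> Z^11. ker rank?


rank(ker) = 19-11 = 8


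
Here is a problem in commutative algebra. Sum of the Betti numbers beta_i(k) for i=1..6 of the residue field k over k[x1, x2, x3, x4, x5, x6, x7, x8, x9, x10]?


Koszul resolution: beta_i(k)=C(n,i), n=10
C(10,1)=10, C(10,2)=45, C(10,3)=120, C(10,4)=210, C(10,5)=252, C(10,6)=210
Sum=847


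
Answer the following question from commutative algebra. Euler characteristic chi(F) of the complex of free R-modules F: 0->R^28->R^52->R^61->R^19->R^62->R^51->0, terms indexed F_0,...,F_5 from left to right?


chi = sum (-1)^i * rank:
(-1)^0*28=28
(-1)^1*52=-52
(-1)^2*61=61
(-1)^3*19=-19
(-1)^4*62=62
(-1)^5*51=-51
chi=29


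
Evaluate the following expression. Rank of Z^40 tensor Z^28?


rank(M(x)N) = rank(M)*rank(N)
40*28 = 1120


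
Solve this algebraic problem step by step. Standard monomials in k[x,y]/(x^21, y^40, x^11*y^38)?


k[x,y]/I, I = (x^21, y^40, x^11*y^38)
Rect: 21x40=840. Corner: (21-11)x(40-38)=20.
dim = 840-20 = 820


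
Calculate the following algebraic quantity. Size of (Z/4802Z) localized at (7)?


7-primary part: 4802=7^4*2
Size=7^4=2401


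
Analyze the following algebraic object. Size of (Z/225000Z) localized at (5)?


5-primary part: 225000=5^5*72
Size=5^5=3125


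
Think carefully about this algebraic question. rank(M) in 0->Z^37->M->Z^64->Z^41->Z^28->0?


Alt sum=0:
(-1)^0*37 + (-1)^1*? + (-1)^2*64 + (-1)^3*41 + (-1)^4*28=0
rank(M)=88


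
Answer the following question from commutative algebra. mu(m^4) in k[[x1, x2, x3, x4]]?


C(n+d-1,d)=C(7,4)=35


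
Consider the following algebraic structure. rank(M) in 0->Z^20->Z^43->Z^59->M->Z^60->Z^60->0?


Alt sum=0:
(-1)^0*20 + (-1)^1*43 + (-1)^2*59 + (-1)^3*? + (-1)^4*60 + (-1)^5*60=0
rank(M)=36


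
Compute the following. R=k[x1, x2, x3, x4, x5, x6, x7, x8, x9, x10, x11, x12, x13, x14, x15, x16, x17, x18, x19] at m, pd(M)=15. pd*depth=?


pd+depth=19
depth=19-15=4
pd*depth=15*4=60


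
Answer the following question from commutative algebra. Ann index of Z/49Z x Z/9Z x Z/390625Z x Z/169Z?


Exponent = lcm of the cyclic orders; pairwise coprime => product.
7^2*3^2*5^8*13^2=49*9*390625*169=29112890625


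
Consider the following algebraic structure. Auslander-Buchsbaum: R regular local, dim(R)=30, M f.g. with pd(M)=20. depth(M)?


pd+depth=depth(R)=30
depth=30-20=10


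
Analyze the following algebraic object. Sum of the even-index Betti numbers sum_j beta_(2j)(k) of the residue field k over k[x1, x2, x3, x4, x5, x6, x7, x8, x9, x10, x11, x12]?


Koszul resolution: beta_i(k)=C(n,i), n=12
sum_even C(12,i) = 2^(n-1) = 2^11 = 2048


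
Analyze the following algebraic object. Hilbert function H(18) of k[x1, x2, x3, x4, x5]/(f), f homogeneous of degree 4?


C(22,4)-C(18,4)=7315-3060=4255


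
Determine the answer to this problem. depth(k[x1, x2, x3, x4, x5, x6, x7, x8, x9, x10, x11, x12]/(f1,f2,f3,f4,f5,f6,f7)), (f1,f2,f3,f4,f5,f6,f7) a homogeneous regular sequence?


depth(R)=12
depth(R/I)=12-7=5


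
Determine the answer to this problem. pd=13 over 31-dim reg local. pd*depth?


pd+depth=31
depth=31-13=18
pd*depth=13*18=234


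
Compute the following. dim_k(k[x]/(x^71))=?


Basis: 1,x,...,x^70
dim=71


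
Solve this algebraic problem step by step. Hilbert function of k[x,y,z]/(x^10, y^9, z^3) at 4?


Need i<10, j<9, k<3 with i+j+k=4.
For each i, j ranges over max(0,4-i-2)..min(8,4-i):
  i=0: j in [2,4] -> 3
  i=1: j in [1,3] -> 3
  i=2: j in [0,2] -> 3
  i=3: j in [0,1] -> 2
  i=4: j in [0,0] -> 1
H(4) = 3+3+3+2+1 = 12


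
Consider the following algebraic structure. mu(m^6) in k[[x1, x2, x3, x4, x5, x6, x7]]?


C(n+d-1,d)=C(12,6)=924


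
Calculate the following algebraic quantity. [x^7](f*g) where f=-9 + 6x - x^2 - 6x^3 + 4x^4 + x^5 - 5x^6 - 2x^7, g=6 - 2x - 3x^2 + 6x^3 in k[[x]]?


[x^7] = sum a_i*b_j, i+j=7
  4*6=24
  1*-3=-3
  -5*-2=10
  -2*6=-12
Sum=19


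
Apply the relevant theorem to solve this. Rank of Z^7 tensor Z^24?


rank(M(x)N) = rank(M)*rank(N)
7*24 = 168


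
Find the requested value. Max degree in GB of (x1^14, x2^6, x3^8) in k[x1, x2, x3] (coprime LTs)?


Pure powers, coprime LTs => already GB.
Degrees: 14, 6, 8
Max=14


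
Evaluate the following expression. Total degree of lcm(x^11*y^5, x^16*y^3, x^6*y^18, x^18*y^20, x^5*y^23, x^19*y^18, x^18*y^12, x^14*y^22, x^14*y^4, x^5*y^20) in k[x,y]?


lcm = componentwise max:
x: max(11,16,6,18,5,19,18,14,14,5)=19
y: max(5,3,18,20,23,18,12,22,4,20)=23
Total=19+23=42


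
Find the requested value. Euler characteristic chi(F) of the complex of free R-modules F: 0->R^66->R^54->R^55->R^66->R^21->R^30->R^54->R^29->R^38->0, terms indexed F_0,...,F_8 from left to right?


chi = sum (-1)^i * rank:
(-1)^0*66=66
(-1)^1*54=-54
(-1)^2*55=55
(-1)^3*66=-66
(-1)^4*21=21
(-1)^5*30=-30
(-1)^6*54=54
(-1)^7*29=-29
(-1)^8*38=38
chi=55


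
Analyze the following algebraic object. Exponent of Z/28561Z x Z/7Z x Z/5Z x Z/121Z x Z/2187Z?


Exponent = lcm of the cyclic orders; pairwise coprime => product.
13^4*7^1*5^1*11^2*3^7=28561*7*5*121*2187=264530411145


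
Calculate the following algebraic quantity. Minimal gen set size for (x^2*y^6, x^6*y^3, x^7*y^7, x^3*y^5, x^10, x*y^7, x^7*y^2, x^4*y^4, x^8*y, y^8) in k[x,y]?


Remove redundant (divisible by others).
x^7*y^7 redundant.
Min: x^10, x^8*y, x^7*y^2, x^6*y^3, x^4*y^4, x^3*y^5, x^2*y^6, x*y^7, y^8
Count=9


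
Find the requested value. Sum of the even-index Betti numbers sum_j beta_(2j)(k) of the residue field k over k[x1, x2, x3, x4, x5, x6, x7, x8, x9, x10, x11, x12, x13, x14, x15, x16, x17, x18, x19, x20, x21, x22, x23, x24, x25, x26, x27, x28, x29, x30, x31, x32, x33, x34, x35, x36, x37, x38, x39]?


Koszul resolution: beta_i(k)=C(n,i), n=39
sum_even C(39,i) = 2^(n-1) = 2^38 = 274877906944


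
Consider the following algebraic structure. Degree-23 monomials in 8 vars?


C(d+n-1,n-1)=C(30,7)=2035800


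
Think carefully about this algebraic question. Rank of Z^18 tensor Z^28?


rank(M(x)N) = rank(M)*rank(N)
18*28 = 504


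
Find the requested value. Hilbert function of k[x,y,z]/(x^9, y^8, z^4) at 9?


Need i<9, j<8, k<4 with i+j+k=9.
For each i, j ranges over max(0,9-i-3)..min(7,9-i):
  i=0: j in [6,7] -> 2
  i=1: j in [5,7] -> 3
  i=2: j in [4,7] -> 4
  i=3: j in [3,6] -> 4
  i=4: j in [2,5] -> 4
  i=5: j in [1,4] -> 4
  i=6: j in [0,3] -> 4
  i=7: j in [0,2] -> 3
  i=8: j in [0,1] -> 2
H(9) = 2+3+4+4+4+4+4+3+2 = 30


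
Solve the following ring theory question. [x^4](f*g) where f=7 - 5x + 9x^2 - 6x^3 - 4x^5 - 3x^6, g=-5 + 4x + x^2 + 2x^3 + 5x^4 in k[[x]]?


[x^4] = sum a_i*b_j, i+j=4
  7*5=35
  -5*2=-10
  9*1=9
  -6*4=-24
Sum=10


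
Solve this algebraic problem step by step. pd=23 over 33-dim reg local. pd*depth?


pd+depth=33
depth=33-23=10
pd*depth=23*10=230


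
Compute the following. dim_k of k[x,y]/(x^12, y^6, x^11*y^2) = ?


k[x,y]/I, I = (x^12, y^6, x^11*y^2)
Rect: 12x6=72. Corner: (12-11)x(6-2)=4.
dim = 72-4 = 68


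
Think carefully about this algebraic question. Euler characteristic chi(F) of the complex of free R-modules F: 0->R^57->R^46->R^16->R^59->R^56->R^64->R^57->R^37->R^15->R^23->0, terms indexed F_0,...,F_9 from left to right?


chi = sum (-1)^i * rank:
(-1)^0*57=57
(-1)^1*46=-46
(-1)^2*16=16
(-1)^3*59=-59
(-1)^4*56=56
(-1)^5*64=-64
(-1)^6*57=57
(-1)^7*37=-37
(-1)^8*15=15
(-1)^9*23=-23
chi=-28


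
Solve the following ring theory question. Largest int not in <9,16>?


gcd(9,16)=1 => F=ab-a-b=9*16-9-16=144-25=119


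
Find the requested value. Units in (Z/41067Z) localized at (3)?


Local ring = Z/243Z.
phi(243) = 3^4*(3-1) = 162


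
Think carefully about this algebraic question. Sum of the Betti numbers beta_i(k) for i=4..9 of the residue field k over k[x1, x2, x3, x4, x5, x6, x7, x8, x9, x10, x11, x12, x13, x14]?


Koszul resolution: beta_i(k)=C(n,i), n=14
C(14,4)=1001, C(14,5)=2002, C(14,6)=3003, C(14,7)=3432, C(14,8)=3003, C(14,9)=2002
Sum=14443


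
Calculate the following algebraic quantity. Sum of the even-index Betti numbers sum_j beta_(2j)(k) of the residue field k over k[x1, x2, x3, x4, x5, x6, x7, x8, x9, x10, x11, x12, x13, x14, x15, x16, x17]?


Koszul resolution: beta_i(k)=C(n,i), n=17
sum_even C(17,i) = 2^(n-1) = 2^16 = 65536


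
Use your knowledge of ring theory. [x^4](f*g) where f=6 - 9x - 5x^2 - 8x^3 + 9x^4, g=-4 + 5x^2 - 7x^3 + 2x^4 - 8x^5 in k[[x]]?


[x^4] = sum a_i*b_j, i+j=4
  6*2=12
  -9*-7=63
  -5*5=-25
  9*-4=-36
Sum=14


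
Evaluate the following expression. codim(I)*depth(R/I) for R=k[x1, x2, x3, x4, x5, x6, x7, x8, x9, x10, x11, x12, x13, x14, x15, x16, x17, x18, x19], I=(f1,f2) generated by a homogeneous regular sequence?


codim=2, depth=dim(R/I)=19-2=17
Product=2*17=34


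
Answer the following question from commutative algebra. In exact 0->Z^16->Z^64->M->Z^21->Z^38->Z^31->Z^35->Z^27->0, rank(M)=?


Alt sum=0:
(-1)^0*16 + (-1)^1*64 + (-1)^2*? + (-1)^3*21 + (-1)^4*38 + (-1)^5*31 + (-1)^6*35 + (-1)^7*27=0
rank(M)=54


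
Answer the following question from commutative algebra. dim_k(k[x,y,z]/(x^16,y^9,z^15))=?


Basis: x^iy^jz^k, i<16,j<9,k<15
16*9*15=2160


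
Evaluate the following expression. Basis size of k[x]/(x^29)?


Basis: 1,x,...,x^28
dim=29
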